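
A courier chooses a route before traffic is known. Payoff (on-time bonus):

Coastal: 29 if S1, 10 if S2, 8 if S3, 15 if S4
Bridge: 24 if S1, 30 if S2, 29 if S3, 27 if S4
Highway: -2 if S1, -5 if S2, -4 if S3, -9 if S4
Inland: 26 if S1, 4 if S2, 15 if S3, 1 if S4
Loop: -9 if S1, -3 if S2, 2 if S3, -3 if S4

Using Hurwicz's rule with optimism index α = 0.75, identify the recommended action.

Bridge

Coastal: 0.75·29 + 0.25·8 = 23.75
Bridge: 0.75·30 + 0.25·24 = 28.5
Highway: 0.75·(-2) + 0.25·(-9) = -3.75
Inland: 0.75·26 + 0.25·1 = 19.75
Loop: 0.75·2 + 0.25·(-9) = -0.75
Highest Hurwicz score = 28.5 → Bridge.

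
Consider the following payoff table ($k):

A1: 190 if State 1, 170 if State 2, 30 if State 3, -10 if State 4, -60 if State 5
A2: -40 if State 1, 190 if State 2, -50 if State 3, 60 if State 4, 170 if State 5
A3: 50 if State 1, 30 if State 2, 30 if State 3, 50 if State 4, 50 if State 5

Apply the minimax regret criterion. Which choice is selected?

Column bests: State 1=190, State 2=190, State 3=30, State 4=60, State 5=170.
A1 regrets: 0, 20, 0, 70, 230 → max 230
A2 regrets: 230, 0, 80, 0, 0 → max 230
A3 regrets: 140, 160, 0, 10, 120 → max 160
Smallest max regret = 160 → A3.

A3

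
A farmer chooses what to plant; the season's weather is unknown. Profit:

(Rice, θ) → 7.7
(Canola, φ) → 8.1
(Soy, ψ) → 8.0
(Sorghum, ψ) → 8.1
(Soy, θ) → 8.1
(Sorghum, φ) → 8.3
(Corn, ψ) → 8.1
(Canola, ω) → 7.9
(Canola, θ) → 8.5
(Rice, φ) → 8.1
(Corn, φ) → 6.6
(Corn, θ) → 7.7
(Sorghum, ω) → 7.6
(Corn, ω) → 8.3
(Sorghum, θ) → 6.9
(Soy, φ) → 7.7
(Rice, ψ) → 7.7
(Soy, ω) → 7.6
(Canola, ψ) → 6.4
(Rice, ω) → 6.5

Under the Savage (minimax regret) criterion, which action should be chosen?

Soy

Column bests: θ=8.5, φ=8.3, ψ=8.1, ω=8.3.
Sorghum regrets: 1.6, 0.0, 0.0, 0.7 → max 1.6
Soy regrets: 0.4, 0.6, 0.1, 0.7 → max 0.7
Rice regrets: 0.8, 0.2, 0.4, 1.8 → max 1.8
Corn regrets: 0.8, 1.7, 0.0, 0.0 → max 1.7
Canola regrets: 0.0, 0.2, 1.7, 0.4 → max 1.7
Smallest max regret = 0.7 → Soy.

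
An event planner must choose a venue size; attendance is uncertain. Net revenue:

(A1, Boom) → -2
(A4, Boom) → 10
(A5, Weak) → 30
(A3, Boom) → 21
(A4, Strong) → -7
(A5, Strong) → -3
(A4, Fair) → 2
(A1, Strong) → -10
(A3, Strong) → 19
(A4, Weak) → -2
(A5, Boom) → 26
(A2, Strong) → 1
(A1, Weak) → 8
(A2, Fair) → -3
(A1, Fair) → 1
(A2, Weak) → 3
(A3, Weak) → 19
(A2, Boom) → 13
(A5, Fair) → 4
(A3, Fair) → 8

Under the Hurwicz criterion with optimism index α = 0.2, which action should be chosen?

A3

A1: 0.2·8 + 0.8·(-10) = -6.4
A2: 0.2·13 + 0.8·(-3) = 0.2
A3: 0.2·21 + 0.8·8 = 10.6
A4: 0.2·10 + 0.8·(-7) = -3.6
A5: 0.2·30 + 0.8·(-3) = 3.6
Highest Hurwicz score = 10.6 → A3.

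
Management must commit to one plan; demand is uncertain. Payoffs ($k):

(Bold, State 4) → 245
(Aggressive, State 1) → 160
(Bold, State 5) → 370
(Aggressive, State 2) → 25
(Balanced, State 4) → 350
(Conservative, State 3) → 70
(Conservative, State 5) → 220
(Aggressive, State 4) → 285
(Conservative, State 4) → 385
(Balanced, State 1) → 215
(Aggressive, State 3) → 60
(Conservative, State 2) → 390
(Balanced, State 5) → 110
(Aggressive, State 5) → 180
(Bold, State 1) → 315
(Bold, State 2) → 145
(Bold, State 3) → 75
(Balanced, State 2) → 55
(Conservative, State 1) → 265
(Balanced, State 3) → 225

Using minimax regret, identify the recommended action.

Conservative

Column bests: State 1=315, State 2=390, State 3=225, State 4=385, State 5=370.
Conservative regrets: 50, 0, 155, 0, 150 → max 155
Balanced regrets: 100, 335, 0, 35, 260 → max 335
Aggressive regrets: 155, 365, 165, 100, 190 → max 365
Bold regrets: 0, 245, 150, 140, 0 → max 245
Smallest max regret = 155 → Conservative.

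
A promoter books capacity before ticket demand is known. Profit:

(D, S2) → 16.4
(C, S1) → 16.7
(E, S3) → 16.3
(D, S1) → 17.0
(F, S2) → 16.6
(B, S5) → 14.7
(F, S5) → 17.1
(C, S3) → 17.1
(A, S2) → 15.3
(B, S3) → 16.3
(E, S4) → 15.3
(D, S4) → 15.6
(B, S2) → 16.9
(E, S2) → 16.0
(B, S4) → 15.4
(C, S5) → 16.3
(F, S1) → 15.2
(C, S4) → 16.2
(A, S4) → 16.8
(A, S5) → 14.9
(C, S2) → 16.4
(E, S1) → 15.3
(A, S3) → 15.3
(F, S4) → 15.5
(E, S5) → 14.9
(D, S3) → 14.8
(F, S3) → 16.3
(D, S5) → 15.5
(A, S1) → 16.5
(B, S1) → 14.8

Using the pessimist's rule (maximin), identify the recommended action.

C

Row minima: A=14.9, B=14.7, C=16.2, D=14.8, E=14.9, F=15.2
Best worst-case = 16.2 → C.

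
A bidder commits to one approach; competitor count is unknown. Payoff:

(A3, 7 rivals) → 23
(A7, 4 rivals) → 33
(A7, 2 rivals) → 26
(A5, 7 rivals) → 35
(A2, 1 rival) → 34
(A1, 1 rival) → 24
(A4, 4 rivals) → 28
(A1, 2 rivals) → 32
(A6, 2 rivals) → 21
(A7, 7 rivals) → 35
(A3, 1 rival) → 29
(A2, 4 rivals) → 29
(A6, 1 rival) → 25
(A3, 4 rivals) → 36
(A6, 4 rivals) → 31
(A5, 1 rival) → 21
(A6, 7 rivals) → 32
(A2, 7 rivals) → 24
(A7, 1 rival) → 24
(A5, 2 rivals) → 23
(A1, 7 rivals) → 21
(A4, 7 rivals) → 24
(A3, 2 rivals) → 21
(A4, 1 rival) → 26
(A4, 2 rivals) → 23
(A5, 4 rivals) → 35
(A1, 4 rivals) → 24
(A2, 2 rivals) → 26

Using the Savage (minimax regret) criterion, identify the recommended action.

Column bests: 1 rival=34, 2 rivals=32, 4 rivals=36, 7 rivals=35.
A1 regrets: 10, 0, 12, 14 → max 14
A2 regrets: 0, 6, 7, 11 → max 11
A3 regrets: 5, 11, 0, 12 → max 12
A4 regrets: 8, 9, 8, 11 → max 11
A5 regrets: 13, 9, 1, 0 → max 13
A6 regrets: 9, 11, 5, 3 → max 11
A7 regrets: 10, 6, 3, 0 → max 10
Smallest max regret = 10 → A7.

A7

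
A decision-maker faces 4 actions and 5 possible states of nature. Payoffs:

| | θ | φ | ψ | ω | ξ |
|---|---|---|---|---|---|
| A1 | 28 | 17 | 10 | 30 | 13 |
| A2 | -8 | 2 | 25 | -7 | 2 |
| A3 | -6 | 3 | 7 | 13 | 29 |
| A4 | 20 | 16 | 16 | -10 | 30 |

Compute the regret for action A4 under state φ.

1

Best payoff under φ is 17.
Regret = 17 − 16 = 1.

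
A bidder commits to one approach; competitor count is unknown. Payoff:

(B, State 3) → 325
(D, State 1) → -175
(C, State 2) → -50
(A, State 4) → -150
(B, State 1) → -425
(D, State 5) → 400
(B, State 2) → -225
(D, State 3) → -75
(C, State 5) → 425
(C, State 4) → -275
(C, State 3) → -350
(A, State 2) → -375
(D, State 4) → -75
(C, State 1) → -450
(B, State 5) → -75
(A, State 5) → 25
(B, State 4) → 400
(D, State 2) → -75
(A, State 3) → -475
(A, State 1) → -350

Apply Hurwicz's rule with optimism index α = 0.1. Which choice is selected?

D

A: 0.1·25 + 0.9·(-475) = -425
B: 0.1·400 + 0.9·(-425) = -342.5
C: 0.1·425 + 0.9·(-450) = -362.5
D: 0.1·400 + 0.9·(-175) = -117.5
Highest Hurwicz score = -117.5 → D.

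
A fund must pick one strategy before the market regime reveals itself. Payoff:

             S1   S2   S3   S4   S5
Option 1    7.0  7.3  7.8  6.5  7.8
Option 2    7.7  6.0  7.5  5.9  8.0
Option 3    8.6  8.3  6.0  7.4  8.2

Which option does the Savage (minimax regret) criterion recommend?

Option 1

Column bests: S1=8.6, S2=8.3, S3=7.8, S4=7.4, S5=8.2.
Option 1 regrets: 1.6, 1.0, 0.0, 0.9, 0.4 → max 1.6
Option 2 regrets: 0.9, 2.3, 0.3, 1.5, 0.2 → max 2.3
Option 3 regrets: 0.0, 0.0, 1.8, 0.0, 0.0 → max 1.8
Smallest max regret = 1.6 → Option 1.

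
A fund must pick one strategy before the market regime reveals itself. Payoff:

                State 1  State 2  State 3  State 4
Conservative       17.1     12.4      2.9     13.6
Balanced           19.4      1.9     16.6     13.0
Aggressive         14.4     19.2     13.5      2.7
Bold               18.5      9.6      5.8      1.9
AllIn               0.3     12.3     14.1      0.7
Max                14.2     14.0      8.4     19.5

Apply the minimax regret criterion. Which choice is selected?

Column bests: State 1=19.4, State 2=19.2, State 3=16.6, State 4=19.5.
Conservative regrets: 2.3, 6.8, 13.7, 5.9 → max 13.7
Balanced regrets: 0.0, 17.3, 0.0, 6.5 → max 17.3
Aggressive regrets: 5.0, 0.0, 3.1, 16.8 → max 16.8
Bold regrets: 0.9, 9.6, 10.8, 17.6 → max 17.6
AllIn regrets: 19.1, 6.9, 2.5, 18.8 → max 19.1
Max regrets: 5.2, 5.2, 8.2, 0.0 → max 8.2
Smallest max regret = 8.2 → Max.

Max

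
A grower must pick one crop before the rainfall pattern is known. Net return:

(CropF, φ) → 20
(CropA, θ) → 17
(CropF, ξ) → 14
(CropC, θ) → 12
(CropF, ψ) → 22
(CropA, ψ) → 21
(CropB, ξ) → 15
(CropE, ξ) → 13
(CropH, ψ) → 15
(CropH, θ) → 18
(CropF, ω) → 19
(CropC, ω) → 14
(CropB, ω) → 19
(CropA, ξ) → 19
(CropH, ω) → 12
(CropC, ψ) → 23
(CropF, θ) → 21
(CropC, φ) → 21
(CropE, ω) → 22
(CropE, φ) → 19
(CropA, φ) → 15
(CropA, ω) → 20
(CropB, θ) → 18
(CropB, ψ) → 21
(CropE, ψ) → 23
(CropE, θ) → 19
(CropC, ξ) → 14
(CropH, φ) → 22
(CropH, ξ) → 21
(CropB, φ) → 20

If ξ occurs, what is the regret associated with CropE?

8

Best payoff under ξ is 21.
Regret = 21 − 13 = 8.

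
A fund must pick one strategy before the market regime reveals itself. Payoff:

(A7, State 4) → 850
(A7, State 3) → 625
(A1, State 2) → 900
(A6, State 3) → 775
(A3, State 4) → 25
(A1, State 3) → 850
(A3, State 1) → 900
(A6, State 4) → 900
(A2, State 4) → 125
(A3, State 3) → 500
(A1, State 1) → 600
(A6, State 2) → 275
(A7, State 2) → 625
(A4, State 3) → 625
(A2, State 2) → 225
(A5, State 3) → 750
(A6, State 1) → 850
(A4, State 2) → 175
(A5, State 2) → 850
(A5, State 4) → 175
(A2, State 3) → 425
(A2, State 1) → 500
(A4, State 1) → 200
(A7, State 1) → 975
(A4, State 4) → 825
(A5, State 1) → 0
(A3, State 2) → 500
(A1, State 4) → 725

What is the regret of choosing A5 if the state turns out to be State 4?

725

Best payoff under State 4 is 900.
Regret = 900 − 175 = 725.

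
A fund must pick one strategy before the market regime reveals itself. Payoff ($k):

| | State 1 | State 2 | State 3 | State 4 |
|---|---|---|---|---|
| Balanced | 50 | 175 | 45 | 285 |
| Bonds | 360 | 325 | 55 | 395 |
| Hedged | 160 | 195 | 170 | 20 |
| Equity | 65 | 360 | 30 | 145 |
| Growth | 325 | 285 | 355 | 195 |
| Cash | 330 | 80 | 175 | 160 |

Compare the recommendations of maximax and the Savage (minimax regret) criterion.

maximax → Bonds; minimax regret → Growth (disagree)

Row maxima: Balanced=285, Bonds=395, Hedged=195, Equity=360, Growth=355, Cash=330
Best best-case = 395 → Bonds.
Column bests: State 1=360, State 2=360, State 3=355, State 4=395.
Balanced regrets: 310, 185, 310, 110 → max 310
Bonds regrets: 0, 35, 300, 0 → max 300
Hedged regrets: 200, 165, 185, 375 → max 375
Equity regrets: 295, 0, 325, 250 → max 325
Growth regrets: 35, 75, 0, 200 → max 200
Cash regrets: 30, 280, 180, 235 → max 280
Smallest max regret = 200 → Growth.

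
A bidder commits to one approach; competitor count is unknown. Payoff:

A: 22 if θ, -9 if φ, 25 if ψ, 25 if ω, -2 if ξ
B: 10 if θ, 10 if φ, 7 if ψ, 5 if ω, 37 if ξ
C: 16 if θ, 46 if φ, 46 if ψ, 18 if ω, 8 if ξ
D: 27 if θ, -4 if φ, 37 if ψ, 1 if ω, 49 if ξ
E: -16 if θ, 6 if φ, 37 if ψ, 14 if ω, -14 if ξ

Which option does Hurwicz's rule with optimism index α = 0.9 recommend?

A: 0.9·25 + 0.1·(-9) = 21.6
B: 0.9·37 + 0.1·5 = 33.8
C: 0.9·46 + 0.1·8 = 42.2
D: 0.9·49 + 0.1·(-4) = 43.7
E: 0.9·37 + 0.1·(-16) = 31.7
Highest Hurwicz score = 43.7 → D.

D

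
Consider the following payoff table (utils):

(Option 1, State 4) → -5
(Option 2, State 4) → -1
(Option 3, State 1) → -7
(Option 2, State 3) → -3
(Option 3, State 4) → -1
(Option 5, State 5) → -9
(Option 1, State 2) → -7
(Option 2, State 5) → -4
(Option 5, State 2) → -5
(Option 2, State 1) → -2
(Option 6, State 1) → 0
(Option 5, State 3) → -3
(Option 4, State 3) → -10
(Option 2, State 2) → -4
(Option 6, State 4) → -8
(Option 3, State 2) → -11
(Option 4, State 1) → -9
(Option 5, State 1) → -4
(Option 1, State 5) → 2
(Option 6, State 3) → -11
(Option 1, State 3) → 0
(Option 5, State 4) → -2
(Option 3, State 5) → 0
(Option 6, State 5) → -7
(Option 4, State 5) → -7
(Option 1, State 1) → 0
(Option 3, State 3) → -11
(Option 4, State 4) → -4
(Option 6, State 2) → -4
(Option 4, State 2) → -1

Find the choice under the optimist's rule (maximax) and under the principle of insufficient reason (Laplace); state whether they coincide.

maximax → Option 1; laplace → Option 1 (agree)

Row maxima: Option 1=2, Option 2=-1, Option 3=0, Option 4=-1, Option 5=-2, Option 6=0
Best best-case = 2 → Option 1.
Row averages: Option 1=-2, Option 2=-2.8, Option 3=-6, Option 4=-6.2, Option 5=-4.6, Option 6=-6
Highest average = -2 → Option 1.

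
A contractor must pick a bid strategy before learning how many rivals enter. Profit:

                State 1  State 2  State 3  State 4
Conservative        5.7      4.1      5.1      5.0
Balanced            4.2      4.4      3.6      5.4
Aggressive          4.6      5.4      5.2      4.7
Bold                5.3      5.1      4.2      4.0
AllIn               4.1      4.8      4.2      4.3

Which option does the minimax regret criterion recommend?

Column bests: State 1=5.7, State 2=5.4, State 3=5.2, State 4=5.4.
Conservative regrets: 0.0, 1.3, 0.1, 0.4 → max 1.3
Balanced regrets: 1.5, 1.0, 1.6, 0.0 → max 1.6
Aggressive regrets: 1.1, 0.0, 0.0, 0.7 → max 1.1
Bold regrets: 0.4, 0.3, 1.0, 1.4 → max 1.4
AllIn regrets: 1.6, 0.6, 1.0, 1.1 → max 1.6
Smallest max regret = 1.1 → Aggressive.

Aggressive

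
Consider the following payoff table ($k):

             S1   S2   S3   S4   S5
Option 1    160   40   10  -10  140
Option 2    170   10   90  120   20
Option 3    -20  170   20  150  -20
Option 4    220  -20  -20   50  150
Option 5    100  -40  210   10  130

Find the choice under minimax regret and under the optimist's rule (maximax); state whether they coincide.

minimax regret → Option 2; maximax → Option 4 (disagree)

Column bests: S1=220, S2=170, S3=210, S4=150, S5=150.
Option 1 regrets: 60, 130, 200, 160, 10 → max 200
Option 2 regrets: 50, 160, 120, 30, 130 → max 160
Option 3 regrets: 240, 0, 190, 0, 170 → max 240
Option 4 regrets: 0, 190, 230, 100, 0 → max 230
Option 5 regrets: 120, 210, 0, 140, 20 → max 210
Smallest max regret = 160 → Option 2.
Row maxima: Option 1=160, Option 2=170, Option 3=170, Option 4=220, Option 5=210
Best best-case = 220 → Option 4.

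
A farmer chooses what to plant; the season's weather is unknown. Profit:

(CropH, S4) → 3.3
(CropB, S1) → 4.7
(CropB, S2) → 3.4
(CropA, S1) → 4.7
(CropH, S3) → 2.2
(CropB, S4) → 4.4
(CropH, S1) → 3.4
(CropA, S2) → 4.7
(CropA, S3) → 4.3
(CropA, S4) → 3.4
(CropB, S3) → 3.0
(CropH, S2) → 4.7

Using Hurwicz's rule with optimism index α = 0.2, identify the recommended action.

CropA

CropA: 0.2·4.7 + 0.8·3.4 = 3.66
CropB: 0.2·4.7 + 0.8·3.0 = 3.34
CropH: 0.2·4.7 + 0.8·2.2 = 2.7
Highest Hurwicz score = 3.66 → CropA.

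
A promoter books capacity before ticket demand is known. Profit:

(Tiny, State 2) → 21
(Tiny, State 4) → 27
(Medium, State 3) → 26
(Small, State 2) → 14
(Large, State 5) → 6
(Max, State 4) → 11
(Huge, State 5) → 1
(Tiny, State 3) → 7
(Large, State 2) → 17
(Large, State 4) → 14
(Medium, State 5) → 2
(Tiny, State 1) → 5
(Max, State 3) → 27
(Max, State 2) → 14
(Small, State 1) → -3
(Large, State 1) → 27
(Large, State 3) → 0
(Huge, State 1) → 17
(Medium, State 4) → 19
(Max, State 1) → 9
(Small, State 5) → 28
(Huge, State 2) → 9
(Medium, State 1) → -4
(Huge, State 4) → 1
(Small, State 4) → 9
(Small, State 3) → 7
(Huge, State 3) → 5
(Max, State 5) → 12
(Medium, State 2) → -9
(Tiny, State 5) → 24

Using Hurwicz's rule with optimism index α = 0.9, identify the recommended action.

Max

Tiny: 0.9·27 + 0.1·5 = 24.8
Small: 0.9·28 + 0.1·(-3) = 24.9
Medium: 0.9·26 + 0.1·(-9) = 22.5
Large: 0.9·27 + 0.1·0 = 24.3
Huge: 0.9·17 + 0.1·1 = 15.4
Max: 0.9·27 + 0.1·9 = 25.2
Highest Hurwicz score = 25.2 → Max.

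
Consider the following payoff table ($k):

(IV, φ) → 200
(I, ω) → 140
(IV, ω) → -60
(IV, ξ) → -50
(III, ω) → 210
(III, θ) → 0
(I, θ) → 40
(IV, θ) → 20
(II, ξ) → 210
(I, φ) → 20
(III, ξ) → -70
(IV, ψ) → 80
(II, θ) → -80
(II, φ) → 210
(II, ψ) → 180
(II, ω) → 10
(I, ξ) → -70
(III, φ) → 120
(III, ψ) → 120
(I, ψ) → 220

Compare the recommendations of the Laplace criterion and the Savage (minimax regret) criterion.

laplace → II; minimax regret → II (agree)

Row averages: I=70, II=106, III=76, IV=38
Highest average = 106 → II.
Column bests: θ=40, φ=210, ψ=220, ω=210, ξ=210.
I regrets: 0, 190, 0, 70, 280 → max 280
II regrets: 120, 0, 40, 200, 0 → max 200
III regrets: 40, 90, 100, 0, 280 → max 280
IV regrets: 20, 10, 140, 270, 260 → max 270
Smallest max regret = 200 → II.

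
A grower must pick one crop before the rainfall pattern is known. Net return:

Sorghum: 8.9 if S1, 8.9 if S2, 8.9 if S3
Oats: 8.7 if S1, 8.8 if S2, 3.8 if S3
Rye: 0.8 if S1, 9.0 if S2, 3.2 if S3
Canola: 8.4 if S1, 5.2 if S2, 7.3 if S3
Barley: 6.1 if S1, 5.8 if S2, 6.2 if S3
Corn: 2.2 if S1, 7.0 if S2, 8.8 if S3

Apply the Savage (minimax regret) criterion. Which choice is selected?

Sorghum

Column bests: S1=8.9, S2=9.0, S3=8.9.
Sorghum regrets: 0.0, 0.1, 0.0 → max 0.1
Oats regrets: 0.2, 0.2, 5.1 → max 5.1
Rye regrets: 8.1, 0.0, 5.7 → max 8.1
Canola regrets: 0.5, 3.8, 1.6 → max 3.8
Barley regrets: 2.8, 3.2, 2.7 → max 3.2
Corn regrets: 6.7, 2.0, 0.1 → max 6.7
Smallest max regret = 0.1 → Sorghum.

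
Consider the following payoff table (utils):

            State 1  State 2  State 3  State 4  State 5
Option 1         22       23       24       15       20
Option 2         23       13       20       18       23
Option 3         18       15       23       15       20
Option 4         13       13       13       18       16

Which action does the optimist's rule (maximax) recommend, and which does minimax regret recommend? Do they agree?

Row maxima: Option 1=24, Option 2=23, Option 3=23, Option 4=18
Best best-case = 24 → Option 1.
Column bests: State 1=23, State 2=23, State 3=24, State 4=18, State 5=23.
Option 1 regrets: 1, 0, 0, 3, 3 → max 3
Option 2 regrets: 0, 10, 4, 0, 0 → max 10
Option 3 regrets: 5, 8, 1, 3, 3 → max 8
Option 4 regrets: 10, 10, 11, 0, 7 → max 11
Smallest max regret = 3 → Option 1.

maximax → Option 1; minimax regret → Option 1 (agree)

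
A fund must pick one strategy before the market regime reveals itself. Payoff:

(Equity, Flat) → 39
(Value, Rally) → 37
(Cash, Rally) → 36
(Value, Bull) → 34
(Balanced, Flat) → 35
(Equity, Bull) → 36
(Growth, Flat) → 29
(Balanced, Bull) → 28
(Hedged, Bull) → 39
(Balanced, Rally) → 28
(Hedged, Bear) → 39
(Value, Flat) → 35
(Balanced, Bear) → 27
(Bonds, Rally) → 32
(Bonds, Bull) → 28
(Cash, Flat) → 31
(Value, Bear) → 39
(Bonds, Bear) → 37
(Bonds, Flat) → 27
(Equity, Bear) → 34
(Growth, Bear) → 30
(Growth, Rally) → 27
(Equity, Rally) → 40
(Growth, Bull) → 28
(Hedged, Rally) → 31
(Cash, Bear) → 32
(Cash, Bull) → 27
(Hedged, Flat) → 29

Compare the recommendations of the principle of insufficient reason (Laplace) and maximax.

laplace → Equity; maximax → Equity (agree)

Row averages: Bonds=31, Cash=31.5, Growth=28.5, Equity=37.25, Hedged=34.5, Balanced=29.5, Value=36.25
Highest average = 37.25 → Equity.
Row maxima: Bonds=37, Cash=36, Growth=30, Equity=40, Hedged=39, Balanced=35, Value=39
Best best-case = 40 → Equity.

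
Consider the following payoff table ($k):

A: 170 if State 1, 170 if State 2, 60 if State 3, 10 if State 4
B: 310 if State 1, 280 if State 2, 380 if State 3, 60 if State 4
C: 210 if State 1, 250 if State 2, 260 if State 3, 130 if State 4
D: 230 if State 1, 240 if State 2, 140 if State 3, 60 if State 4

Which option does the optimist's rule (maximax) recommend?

Row maxima: A=170, B=380, C=260, D=240
Best best-case = 380 → B.

B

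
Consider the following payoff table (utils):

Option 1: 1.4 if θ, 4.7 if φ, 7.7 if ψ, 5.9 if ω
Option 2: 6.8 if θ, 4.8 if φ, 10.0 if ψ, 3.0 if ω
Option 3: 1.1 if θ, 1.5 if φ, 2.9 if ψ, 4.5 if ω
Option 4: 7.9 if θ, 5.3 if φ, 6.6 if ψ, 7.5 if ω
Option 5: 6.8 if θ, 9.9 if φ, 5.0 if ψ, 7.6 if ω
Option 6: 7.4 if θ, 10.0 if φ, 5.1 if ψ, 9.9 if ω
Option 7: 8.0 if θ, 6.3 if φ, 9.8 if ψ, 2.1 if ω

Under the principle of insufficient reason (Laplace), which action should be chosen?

Option 6

Row averages: Option 1=4.925, Option 2=6.15, Option 3=2.5, Option 4=6.825, Option 5=7.325, Option 6=8.1, Option 7=6.55
Highest average = 8.1 → Option 6.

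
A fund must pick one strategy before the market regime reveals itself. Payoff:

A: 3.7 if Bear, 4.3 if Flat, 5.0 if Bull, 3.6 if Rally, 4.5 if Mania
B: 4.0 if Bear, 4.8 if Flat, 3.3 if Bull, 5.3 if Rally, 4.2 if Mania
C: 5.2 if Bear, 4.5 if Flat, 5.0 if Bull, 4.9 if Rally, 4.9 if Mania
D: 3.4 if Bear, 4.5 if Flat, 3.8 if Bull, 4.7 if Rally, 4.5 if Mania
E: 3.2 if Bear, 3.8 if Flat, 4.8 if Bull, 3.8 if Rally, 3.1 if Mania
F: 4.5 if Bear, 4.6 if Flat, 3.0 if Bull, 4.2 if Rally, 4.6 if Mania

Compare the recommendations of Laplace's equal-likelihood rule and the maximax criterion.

Row averages: A=4.22, B=4.32, C=4.9, D=4.18, E=3.74, F=4.18
Highest average = 4.9 → C.
Row maxima: A=5.0, B=5.3, C=5.2, D=4.7, E=4.8, F=4.6
Best best-case = 5.3 → B.

laplace → C; maximax → B (disagree)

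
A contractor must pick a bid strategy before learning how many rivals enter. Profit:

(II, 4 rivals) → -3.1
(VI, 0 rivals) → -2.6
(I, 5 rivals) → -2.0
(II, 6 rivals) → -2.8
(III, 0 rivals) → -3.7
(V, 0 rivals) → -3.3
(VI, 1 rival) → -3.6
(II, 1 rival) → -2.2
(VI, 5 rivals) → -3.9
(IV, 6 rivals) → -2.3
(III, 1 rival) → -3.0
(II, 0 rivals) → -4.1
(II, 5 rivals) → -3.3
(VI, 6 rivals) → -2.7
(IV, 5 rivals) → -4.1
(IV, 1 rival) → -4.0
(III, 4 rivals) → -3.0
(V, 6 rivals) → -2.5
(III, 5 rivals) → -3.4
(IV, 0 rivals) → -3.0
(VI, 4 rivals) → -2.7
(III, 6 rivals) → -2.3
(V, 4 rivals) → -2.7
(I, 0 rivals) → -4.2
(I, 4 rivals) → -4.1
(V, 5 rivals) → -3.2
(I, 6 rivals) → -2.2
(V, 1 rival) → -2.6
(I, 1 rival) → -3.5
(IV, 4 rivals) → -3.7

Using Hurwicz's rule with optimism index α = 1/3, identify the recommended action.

V

I: 1/3·(-2.0) + 2/3·(-4.2) = -52/15
II: 1/3·(-2.2) + 2/3·(-4.1) = -52/15
III: 1/3·(-2.3) + 2/3·(-3.7) = -97/30
IV: 1/3·(-2.3) + 2/3·(-4.1) = -3.5
V: 1/3·(-2.5) + 2/3·(-3.3) = -91/30
VI: 1/3·(-2.6) + 2/3·(-3.9) = -52/15
Highest Hurwicz score = -91/30 → V.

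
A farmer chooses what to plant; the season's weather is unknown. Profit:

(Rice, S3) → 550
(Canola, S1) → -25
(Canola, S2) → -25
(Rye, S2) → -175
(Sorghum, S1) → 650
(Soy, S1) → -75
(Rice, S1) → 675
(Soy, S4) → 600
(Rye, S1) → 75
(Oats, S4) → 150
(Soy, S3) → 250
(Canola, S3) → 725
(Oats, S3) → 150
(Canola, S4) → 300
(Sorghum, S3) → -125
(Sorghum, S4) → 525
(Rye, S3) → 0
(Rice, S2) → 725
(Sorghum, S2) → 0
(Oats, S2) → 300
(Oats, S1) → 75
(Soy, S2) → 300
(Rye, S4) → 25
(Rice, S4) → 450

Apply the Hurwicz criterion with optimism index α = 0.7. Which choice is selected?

Oats: 0.7·300 + 0.3·75 = 232.5
Soy: 0.7·600 + 0.3·(-75) = 397.5
Rice: 0.7·725 + 0.3·450 = 642.5
Canola: 0.7·725 + 0.3·(-25) = 500
Sorghum: 0.7·650 + 0.3·(-125) = 417.5
Rye: 0.7·75 + 0.3·(-175) = 0
Highest Hurwicz score = 642.5 → Rice.

Rice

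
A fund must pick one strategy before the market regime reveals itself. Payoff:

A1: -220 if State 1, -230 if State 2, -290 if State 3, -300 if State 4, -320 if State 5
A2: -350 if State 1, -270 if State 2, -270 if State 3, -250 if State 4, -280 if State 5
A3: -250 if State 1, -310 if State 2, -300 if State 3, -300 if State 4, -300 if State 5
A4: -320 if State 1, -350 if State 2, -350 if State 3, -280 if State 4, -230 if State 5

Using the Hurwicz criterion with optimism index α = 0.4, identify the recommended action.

A1

A1: 0.4·(-220) + 0.6·(-320) = -280
A2: 0.4·(-250) + 0.6·(-350) = -310
A3: 0.4·(-250) + 0.6·(-310) = -286
A4: 0.4·(-230) + 0.6·(-350) = -302
Highest Hurwicz score = -280 → A1.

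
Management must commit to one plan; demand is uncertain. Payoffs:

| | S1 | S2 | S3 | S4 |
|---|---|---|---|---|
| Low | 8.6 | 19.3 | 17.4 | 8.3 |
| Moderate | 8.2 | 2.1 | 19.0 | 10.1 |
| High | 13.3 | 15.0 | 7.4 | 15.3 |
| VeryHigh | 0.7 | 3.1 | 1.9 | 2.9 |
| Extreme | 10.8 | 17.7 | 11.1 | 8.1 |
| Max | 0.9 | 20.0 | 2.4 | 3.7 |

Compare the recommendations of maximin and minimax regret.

Row minima: Low=8.3, Moderate=2.1, High=7.4, VeryHigh=0.7, Extreme=8.1, Max=0.9
Best worst-case = 8.3 → Low.
Column bests: S1=13.3, S2=20.0, S3=19.0, S4=15.3.
Low regrets: 4.7, 0.7, 1.6, 7.0 → max 7.0
Moderate regrets: 5.1, 17.9, 0.0, 5.2 → max 17.9
High regrets: 0.0, 5.0, 11.6, 0.0 → max 11.6
VeryHigh regrets: 12.6, 16.9, 17.1, 12.4 → max 17.1
Extreme regrets: 2.5, 2.3, 7.9, 7.2 → max 7.9
Max regrets: 12.4, 0.0, 16.6, 11.6 → max 16.6
Smallest max regret = 7.0 → Low.

maximin → Low; minimax regret → Low (agree)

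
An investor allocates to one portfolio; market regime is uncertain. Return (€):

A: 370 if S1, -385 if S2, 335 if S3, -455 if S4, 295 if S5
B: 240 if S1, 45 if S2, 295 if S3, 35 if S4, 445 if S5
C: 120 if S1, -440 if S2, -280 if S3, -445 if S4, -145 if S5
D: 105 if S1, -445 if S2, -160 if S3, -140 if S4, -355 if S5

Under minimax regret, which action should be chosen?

B

Column bests: S1=370, S2=45, S3=335, S4=35, S5=445.
A regrets: 0, 430, 0, 490, 150 → max 490
B regrets: 130, 0, 40, 0, 0 → max 130
C regrets: 250, 485, 615, 480, 590 → max 615
D regrets: 265, 490, 495, 175, 800 → max 800
Smallest max regret = 130 → B.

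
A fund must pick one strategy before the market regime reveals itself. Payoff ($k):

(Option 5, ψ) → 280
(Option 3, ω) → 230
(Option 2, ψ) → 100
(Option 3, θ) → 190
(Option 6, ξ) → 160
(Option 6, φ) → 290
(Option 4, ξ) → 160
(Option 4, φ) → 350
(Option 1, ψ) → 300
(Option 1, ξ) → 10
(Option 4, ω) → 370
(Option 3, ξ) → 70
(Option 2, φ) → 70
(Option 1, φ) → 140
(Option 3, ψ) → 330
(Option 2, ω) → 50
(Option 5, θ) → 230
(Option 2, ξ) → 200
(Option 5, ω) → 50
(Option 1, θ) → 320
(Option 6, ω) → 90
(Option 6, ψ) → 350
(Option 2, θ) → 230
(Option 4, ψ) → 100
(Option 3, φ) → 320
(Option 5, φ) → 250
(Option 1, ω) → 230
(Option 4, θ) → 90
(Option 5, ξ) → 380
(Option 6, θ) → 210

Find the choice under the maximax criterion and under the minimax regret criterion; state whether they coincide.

maximax → Option 5; minimax regret → Option 4 (disagree)

Row maxima: Option 1=320, Option 2=230, Option 3=330, Option 4=370, Option 5=380, Option 6=350
Best best-case = 380 → Option 5.
Column bests: θ=320, φ=350, ψ=350, ω=370, ξ=380.
Option 1 regrets: 0, 210, 50, 140, 370 → max 370
Option 2 regrets: 90, 280, 250, 320, 180 → max 320
Option 3 regrets: 130, 30, 20, 140, 310 → max 310
Option 4 regrets: 230, 0, 250, 0, 220 → max 250
Option 5 regrets: 90, 100, 70, 320, 0 → max 320
Option 6 regrets: 110, 60, 0, 280, 220 → max 280
Smallest max regret = 250 → Option 4.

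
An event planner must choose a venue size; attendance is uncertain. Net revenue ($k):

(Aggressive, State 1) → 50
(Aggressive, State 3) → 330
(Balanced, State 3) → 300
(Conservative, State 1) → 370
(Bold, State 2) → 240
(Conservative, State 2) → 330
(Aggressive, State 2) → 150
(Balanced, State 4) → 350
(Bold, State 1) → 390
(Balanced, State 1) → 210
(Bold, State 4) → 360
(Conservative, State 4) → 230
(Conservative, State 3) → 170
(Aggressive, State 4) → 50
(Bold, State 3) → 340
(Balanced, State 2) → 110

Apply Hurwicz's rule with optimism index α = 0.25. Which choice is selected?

Bold

Conservative: 0.25·370 + 0.75·170 = 220
Balanced: 0.25·350 + 0.75·110 = 170
Aggressive: 0.25·330 + 0.75·50 = 120
Bold: 0.25·390 + 0.75·240 = 277.5
Highest Hurwicz score = 277.5 → Bold.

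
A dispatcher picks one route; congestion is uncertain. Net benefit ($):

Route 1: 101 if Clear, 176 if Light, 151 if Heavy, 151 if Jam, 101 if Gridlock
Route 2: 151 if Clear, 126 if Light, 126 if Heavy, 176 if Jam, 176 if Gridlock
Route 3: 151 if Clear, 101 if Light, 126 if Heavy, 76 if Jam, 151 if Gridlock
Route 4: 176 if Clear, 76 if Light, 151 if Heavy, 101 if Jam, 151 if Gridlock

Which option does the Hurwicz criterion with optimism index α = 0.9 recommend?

Route 2

Route 1: 0.9·176 + 0.1·101 = 168.5
Route 2: 0.9·176 + 0.1·126 = 171
Route 3: 0.9·151 + 0.1·76 = 143.5
Route 4: 0.9·176 + 0.1·76 = 166
Highest Hurwicz score = 171 → Route 2.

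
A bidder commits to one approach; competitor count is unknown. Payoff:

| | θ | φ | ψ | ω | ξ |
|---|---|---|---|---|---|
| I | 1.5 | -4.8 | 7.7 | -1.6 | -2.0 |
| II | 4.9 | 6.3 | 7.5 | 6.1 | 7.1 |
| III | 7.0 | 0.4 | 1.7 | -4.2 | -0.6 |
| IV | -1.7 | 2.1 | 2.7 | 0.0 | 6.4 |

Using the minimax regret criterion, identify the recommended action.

Column bests: θ=7.0, φ=6.3, ψ=7.7, ω=6.1, ξ=7.1.
I regrets: 5.5, 11.1, 0.0, 7.7, 9.1 → max 11.1
II regrets: 2.1, 0.0, 0.2, 0.0, 0.0 → max 2.1
III regrets: 0.0, 5.9, 6.0, 10.3, 7.7 → max 10.3
IV regrets: 8.7, 4.2, 5.0, 6.1, 0.7 → max 8.7
Smallest max regret = 2.1 → II.

II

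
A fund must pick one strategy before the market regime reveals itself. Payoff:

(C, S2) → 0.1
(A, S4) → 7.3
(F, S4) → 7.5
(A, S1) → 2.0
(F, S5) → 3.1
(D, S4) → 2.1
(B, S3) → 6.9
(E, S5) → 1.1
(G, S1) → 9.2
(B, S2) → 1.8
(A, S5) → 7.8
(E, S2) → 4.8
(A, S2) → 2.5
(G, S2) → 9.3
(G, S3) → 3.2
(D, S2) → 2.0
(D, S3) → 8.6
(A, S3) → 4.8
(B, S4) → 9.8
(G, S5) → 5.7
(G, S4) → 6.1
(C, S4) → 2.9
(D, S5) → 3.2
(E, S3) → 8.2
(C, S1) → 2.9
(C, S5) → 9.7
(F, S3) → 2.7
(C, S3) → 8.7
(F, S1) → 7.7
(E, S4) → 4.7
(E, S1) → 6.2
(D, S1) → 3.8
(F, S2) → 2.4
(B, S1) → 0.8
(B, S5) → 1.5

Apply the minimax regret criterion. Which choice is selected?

Column bests: S1=9.2, S2=9.3, S3=8.7, S4=9.8, S5=9.7.
A regrets: 7.2, 6.8, 3.9, 2.5, 1.9 → max 7.2
B regrets: 8.4, 7.5, 1.8, 0.0, 8.2 → max 8.4
C regrets: 6.3, 9.2, 0.0, 6.9, 0.0 → max 9.2
D regrets: 5.4, 7.3, 0.1, 7.7, 6.5 → max 7.7
E regrets: 3.0, 4.5, 0.5, 5.1, 8.6 → max 8.6
F regrets: 1.5, 6.9, 6.0, 2.3, 6.6 → max 6.9
G regrets: 0.0, 0.0, 5.5, 3.7, 4.0 → max 5.5
Smallest max regret = 5.5 → G.

G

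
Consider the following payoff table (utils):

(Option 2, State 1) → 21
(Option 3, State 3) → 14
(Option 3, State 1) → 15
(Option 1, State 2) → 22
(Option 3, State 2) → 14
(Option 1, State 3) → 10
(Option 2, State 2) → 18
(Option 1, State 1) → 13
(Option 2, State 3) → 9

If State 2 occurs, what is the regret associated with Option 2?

Best payoff under State 2 is 22.
Regret = 22 − 18 = 4.

4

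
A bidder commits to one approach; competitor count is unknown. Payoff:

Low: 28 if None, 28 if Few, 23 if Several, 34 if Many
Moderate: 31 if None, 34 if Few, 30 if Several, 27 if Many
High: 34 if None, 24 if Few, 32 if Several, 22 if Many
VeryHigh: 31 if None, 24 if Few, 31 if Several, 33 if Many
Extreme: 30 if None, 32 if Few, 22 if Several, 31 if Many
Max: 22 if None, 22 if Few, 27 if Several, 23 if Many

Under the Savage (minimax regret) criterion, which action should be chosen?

Moderate

Column bests: None=34, Few=34, Several=32, Many=34.
Low regrets: 6, 6, 9, 0 → max 9
Moderate regrets: 3, 0, 2, 7 → max 7
High regrets: 0, 10, 0, 12 → max 12
VeryHigh regrets: 3, 10, 1, 1 → max 10
Extreme regrets: 4, 2, 10, 3 → max 10
Max regrets: 12, 12, 5, 11 → max 12
Smallest max regret = 7 → Moderate.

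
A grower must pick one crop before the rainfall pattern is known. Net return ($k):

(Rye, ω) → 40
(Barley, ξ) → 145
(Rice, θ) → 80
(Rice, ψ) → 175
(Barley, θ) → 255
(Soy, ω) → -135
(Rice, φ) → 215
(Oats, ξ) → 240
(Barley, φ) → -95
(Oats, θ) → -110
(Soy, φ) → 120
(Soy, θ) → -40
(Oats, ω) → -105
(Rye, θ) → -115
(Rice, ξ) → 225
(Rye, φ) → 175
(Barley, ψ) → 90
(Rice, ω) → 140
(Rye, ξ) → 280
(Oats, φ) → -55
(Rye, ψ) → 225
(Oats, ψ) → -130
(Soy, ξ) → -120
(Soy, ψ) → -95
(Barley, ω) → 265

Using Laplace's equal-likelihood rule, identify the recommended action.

Rice

Row averages: Soy=-54, Rice=167, Oats=-32, Barley=132, Rye=121
Highest average = 167 → Rice.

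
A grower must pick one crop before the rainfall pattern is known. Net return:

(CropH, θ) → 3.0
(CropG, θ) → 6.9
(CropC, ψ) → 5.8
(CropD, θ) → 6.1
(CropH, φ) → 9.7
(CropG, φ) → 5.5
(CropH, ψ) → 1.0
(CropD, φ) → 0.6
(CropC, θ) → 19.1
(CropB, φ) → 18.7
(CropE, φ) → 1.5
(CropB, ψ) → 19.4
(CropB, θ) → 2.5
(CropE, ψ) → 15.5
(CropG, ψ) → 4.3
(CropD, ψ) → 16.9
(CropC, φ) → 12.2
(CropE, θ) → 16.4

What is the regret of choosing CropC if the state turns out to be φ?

Best payoff under φ is 18.7.
Regret = 18.7 − 12.2 = 6.5.

6.5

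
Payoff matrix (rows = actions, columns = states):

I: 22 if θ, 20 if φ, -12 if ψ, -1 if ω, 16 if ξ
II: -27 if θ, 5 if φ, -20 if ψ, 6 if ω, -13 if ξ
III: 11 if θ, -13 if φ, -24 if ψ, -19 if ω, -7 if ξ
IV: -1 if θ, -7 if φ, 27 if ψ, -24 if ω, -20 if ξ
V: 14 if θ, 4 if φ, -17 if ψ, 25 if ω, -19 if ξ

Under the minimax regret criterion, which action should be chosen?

Column bests: θ=22, φ=20, ψ=27, ω=25, ξ=16.
I regrets: 0, 0, 39, 26, 0 → max 39
II regrets: 49, 15, 47, 19, 29 → max 49
III regrets: 11, 33, 51, 44, 23 → max 51
IV regrets: 23, 27, 0, 49, 36 → max 49
V regrets: 8, 16, 44, 0, 35 → max 44
Smallest max regret = 39 → I.

I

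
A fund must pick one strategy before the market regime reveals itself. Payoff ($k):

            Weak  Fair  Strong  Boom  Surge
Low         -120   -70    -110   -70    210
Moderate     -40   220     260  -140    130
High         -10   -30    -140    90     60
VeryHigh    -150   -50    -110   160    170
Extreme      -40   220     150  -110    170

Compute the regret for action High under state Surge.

150

Best payoff under Surge is 210.
Regret = 210 − 60 = 150.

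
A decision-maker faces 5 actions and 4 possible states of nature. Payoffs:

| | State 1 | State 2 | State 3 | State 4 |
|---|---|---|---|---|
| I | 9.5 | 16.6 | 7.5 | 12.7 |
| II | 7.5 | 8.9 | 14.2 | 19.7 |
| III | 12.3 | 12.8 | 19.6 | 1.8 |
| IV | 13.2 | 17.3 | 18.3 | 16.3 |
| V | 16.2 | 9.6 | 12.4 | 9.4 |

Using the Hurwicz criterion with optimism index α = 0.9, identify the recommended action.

II

I: 0.9·16.6 + 0.1·7.5 = 15.69
II: 0.9·19.7 + 0.1·7.5 = 18.48
III: 0.9·19.6 + 0.1·1.8 = 17.82
IV: 0.9·18.3 + 0.1·13.2 = 17.79
V: 0.9·16.2 + 0.1·9.4 = 15.52
Highest Hurwicz score = 18.48 → II.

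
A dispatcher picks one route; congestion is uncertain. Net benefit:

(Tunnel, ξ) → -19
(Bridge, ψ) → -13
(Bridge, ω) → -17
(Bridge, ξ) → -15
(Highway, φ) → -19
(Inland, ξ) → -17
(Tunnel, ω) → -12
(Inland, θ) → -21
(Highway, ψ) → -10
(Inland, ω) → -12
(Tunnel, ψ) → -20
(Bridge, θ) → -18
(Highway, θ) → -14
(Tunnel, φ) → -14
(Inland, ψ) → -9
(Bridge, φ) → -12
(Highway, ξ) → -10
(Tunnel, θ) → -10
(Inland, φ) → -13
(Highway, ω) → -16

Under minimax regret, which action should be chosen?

Highway

Column bests: θ=-10, φ=-12, ψ=-9, ω=-12, ξ=-10.
Tunnel regrets: 0, 2, 11, 0, 9 → max 11
Bridge regrets: 8, 0, 4, 5, 5 → max 8
Highway regrets: 4, 7, 1, 4, 0 → max 7
Inland regrets: 11, 1, 0, 0, 7 → max 11
Smallest max regret = 7 → Highway.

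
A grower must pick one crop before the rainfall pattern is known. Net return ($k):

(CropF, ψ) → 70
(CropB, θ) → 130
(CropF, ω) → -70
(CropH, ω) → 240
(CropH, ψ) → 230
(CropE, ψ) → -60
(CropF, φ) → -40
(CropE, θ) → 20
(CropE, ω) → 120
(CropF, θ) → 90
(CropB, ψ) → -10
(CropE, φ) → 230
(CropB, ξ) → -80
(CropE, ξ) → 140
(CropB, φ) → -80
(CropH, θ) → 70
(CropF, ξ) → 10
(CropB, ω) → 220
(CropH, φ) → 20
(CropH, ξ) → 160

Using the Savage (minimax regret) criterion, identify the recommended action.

CropH

Column bests: θ=130, φ=230, ψ=230, ω=240, ξ=160.
CropE regrets: 110, 0, 290, 120, 20 → max 290
CropF regrets: 40, 270, 160, 310, 150 → max 310
CropH regrets: 60, 210, 0, 0, 0 → max 210
CropB regrets: 0, 310, 240, 20, 240 → max 310
Smallest max regret = 210 → CropH.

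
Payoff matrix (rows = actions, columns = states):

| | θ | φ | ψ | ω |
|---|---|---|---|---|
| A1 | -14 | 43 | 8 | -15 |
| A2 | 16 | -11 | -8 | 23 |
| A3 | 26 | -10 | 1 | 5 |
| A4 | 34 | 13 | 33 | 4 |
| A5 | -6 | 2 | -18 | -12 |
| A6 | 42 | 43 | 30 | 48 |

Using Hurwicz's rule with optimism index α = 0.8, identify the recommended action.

A6

A1: 0.8·43 + 0.2·(-15) = 31.4
A2: 0.8·23 + 0.2·(-11) = 16.2
A3: 0.8·26 + 0.2·(-10) = 18.8
A4: 0.8·34 + 0.2·4 = 28
A5: 0.8·2 + 0.2·(-18) = -2
A6: 0.8·48 + 0.2·30 = 44.4
Highest Hurwicz score = 44.4 → A6.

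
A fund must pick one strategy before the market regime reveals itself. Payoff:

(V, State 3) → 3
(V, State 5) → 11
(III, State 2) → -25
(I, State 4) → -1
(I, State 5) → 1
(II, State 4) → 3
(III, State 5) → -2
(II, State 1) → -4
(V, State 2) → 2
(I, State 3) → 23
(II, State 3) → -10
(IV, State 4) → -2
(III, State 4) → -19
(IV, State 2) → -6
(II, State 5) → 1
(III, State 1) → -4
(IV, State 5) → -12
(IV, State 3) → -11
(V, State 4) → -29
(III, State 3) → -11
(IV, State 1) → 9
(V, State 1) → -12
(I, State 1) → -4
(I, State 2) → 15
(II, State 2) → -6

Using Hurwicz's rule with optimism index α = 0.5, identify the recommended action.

I

I: 0.5·23 + 0.5·(-4) = 9.5
II: 0.5·3 + 0.5·(-10) = -3.5
III: 0.5·(-2) + 0.5·(-25) = -13.5
IV: 0.5·9 + 0.5·(-12) = -1.5
V: 0.5·11 + 0.5·(-29) = -9
Highest Hurwicz score = 9.5 → I.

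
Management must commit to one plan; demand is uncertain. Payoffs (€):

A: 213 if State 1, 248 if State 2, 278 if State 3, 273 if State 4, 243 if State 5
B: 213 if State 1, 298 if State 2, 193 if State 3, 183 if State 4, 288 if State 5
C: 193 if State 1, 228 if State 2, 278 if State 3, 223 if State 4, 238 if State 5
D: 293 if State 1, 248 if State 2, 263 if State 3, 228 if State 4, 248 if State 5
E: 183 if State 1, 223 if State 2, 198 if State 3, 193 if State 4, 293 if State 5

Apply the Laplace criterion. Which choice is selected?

D

Row averages: A=251, B=235, C=232, D=256, E=218
Highest average = 256 → D.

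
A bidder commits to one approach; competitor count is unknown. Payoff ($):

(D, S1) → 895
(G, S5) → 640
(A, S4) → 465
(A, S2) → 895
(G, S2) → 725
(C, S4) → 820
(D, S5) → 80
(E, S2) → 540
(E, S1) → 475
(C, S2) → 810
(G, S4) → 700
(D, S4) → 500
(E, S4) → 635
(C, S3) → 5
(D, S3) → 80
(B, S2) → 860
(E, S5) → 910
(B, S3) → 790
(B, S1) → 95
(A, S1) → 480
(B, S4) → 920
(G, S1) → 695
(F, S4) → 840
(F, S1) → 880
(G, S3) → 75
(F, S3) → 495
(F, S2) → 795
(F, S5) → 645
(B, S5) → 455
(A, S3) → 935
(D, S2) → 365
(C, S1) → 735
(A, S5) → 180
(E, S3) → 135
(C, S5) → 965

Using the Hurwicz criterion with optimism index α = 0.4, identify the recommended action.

A: 0.4·935 + 0.6·180 = 482
B: 0.4·920 + 0.6·95 = 425
C: 0.4·965 + 0.6·5 = 389
D: 0.4·895 + 0.6·80 = 406
E: 0.4·910 + 0.6·135 = 445
F: 0.4·880 + 0.6·495 = 649
G: 0.4·725 + 0.6·75 = 335
Highest Hurwicz score = 649 → F.

F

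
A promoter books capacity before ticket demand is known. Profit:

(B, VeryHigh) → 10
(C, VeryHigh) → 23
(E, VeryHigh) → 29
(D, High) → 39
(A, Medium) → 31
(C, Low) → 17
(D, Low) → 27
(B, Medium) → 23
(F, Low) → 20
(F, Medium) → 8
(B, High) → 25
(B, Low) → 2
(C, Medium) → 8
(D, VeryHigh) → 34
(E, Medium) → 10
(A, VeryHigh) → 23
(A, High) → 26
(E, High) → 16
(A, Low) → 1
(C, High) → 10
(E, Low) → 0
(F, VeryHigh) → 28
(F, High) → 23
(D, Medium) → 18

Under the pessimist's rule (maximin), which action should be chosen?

Row minima: A=1, B=2, C=8, D=18, E=0, F=8
Best worst-case = 18 → D.

D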